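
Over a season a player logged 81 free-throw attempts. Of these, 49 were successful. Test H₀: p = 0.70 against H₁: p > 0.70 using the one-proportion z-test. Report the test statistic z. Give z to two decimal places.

The sample proportion is 49/81 = 0.60494.
SE₀ = √(0.70·0.30/81) = 0.050918.
z = (p̂ − p₀)/SE = (0.60494 − 0.70)/0.050918 = -1.87.

z = -1.87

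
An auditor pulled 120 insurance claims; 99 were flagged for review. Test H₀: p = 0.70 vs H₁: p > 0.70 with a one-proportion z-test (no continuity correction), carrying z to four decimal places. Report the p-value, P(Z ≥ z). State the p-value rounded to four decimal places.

p-value = 0.0014

With x = 99 successes in n = 120, p̂ = 0.82500.
Null standard error: √(0.70·0.30/120) = √0.001750000 = 0.041833.
Test statistic (full precision, shown to 4 dp): z = (99/120 − 0.70)/SE₀ ≈ 2.9881.
From the standard normal, P(Z ≥ z) = 0.0014.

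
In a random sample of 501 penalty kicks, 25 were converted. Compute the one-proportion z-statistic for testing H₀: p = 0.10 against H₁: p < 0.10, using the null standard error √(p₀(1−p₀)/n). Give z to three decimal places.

z = -3.738

p̂ = 25/501 = 0.04990.
SE₀ = √(0.10·0.90/501) = 0.013403.
z = (p̂ − p₀)/SE = (0.04990 − 0.10)/0.013403 = -3.738.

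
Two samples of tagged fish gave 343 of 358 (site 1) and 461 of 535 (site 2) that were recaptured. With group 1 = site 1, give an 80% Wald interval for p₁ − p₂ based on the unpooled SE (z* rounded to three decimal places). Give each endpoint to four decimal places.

(0.0730, 0.1199)

p̂₁ = 343/358 = 0.95810, p̂₂ = 461/535 = 0.86168; p̂₁ − p̂₂ = 0.09642.
Unpooled SE = √(p̂₁(1−p̂₁)/n₁ + p̂₂(1−p̂₂)/n₂) = √(0.000112134 + 0.000222777) = 0.018301.
For 80% confidence, z* = 1.282. Margin = 1.282·0.018301 = 0.02346.
So the interval runs from 0.0730 to 0.1199.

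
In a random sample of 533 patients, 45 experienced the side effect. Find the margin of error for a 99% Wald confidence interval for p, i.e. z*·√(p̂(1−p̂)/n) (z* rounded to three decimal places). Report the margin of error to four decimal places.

With x = 45 successes in n = 533, p̂ = 0.08443.
SE(p̂) = √(0.08443·0.91557/533) = 0.012043.
z* = 2.576 at the 99% level.
So ME = 0.0310.

ME = 0.0310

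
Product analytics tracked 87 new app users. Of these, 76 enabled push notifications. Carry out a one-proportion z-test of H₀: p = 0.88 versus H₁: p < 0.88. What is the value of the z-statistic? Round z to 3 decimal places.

z = -0.185

Sample proportion p̂ = 76/87 = 0.87356.
Under H₀, SE = √(p₀(1−p₀)/n) = √(0.88·0.12/87) = √0.001213793 = 0.034840.
Test statistic: z = -0.00644/0.034840 = -0.185.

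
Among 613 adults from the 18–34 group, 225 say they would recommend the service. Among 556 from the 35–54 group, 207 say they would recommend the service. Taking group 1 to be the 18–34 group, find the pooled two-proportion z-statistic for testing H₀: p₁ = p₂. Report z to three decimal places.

Sample proportions: p̂₁ = 225/613 = 0.36705 and p̂₂ = 207/556 = 0.37230.
Pooling: p̂ = 432/1169 = 0.36955.
Pooled SE = √[0.2329819·0.00342988] ≈ 0.028268.
z = -0.00525/0.028268 = -0.186.

z = -0.186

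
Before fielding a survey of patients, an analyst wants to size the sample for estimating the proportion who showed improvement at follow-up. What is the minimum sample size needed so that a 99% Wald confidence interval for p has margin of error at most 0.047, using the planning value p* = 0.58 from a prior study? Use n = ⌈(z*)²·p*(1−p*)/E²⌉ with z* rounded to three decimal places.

For 99% confidence, z* = 2.576.
p*(1−p*) = 0.2436.
Required n before rounding: 6.635776 × 0.2436 / 0.047² = 731.768.
Rounding up, n = 732.

n = 732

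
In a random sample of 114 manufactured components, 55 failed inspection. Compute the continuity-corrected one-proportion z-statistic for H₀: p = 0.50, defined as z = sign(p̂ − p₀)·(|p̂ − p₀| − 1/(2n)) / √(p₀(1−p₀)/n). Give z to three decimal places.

p̂ = 55/114 = 0.48246. p̂ − p₀ = -0.017544.
Continuity correction 1/(2n) = 1/228 = 0.004386.
Corrected numerator: |-0.017544| − 0.004386 = 0.013158.
Under H₀, SE = √(p₀(1−p₀)/n) = √(0.50·0.50/114) = √0.002192982 = 0.046829.
z = (−)0.013158/0.046829 = -0.281.

z = -0.281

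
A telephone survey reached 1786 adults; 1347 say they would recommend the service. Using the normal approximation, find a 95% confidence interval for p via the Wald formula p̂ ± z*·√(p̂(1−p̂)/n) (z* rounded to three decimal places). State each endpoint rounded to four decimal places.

(0.7342, 0.7742)

Sample proportion p̂ = 1347/1786 = 0.75420.
SE(p̂) = √(0.75420·0.24580/1786) = 0.010188.
The 95% critical value is z* = 1.960.
Margin = 1.960·0.010188 = 0.01997.
So the interval runs from 0.7342 to 0.7742.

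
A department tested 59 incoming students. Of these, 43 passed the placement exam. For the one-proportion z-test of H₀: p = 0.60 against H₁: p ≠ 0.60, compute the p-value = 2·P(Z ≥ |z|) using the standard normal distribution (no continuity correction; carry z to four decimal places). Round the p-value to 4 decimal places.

p-value = 0.0434

p̂ = 43/59 = 0.72881.
Null standard error: √(0.60·0.40/59) = √0.004067797 = 0.063779.
Test statistic (full precision, shown to 4 dp): z = (43/59 − 0.60)/SE₀ ≈ 2.0197.
p-value = 2·P(Z ≥ |z|) with z = 2.0197 → 0.0434.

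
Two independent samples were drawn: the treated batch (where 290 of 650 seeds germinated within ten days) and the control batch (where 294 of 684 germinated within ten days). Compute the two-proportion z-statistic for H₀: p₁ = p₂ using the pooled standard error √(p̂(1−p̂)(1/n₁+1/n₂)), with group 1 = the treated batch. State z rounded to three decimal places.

p̂₁ = 290/650 = 0.44615, p̂₂ = 294/684 = 0.42982.
Pooled p̂ = (290+294)/(650+684) = 584/1334 = 0.43778.
SE = √[p̂(1−p̂)(1/n₁+1/n₂)] = √[0.43778·0.56222·(1/650+1/684)] ≈ 0.027175.
z = (p̂₁ − p̂₂)/SE = (0.44615 − 0.42982)/0.027175 = 0.01633/0.027175 = 0.601.

z = 0.601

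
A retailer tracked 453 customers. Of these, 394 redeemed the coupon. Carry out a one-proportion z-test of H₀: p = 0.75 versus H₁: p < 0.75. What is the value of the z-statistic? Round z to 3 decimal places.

p̂ = 394/453 = 0.86976.
Under H₀, SE = √(p₀(1−p₀)/n) = √(0.75·0.25/453) = √0.000413907 = 0.020345.
z = (0.86976 − 0.75)/0.020345 = 0.11976/0.020345 = 5.886.

z = 5.886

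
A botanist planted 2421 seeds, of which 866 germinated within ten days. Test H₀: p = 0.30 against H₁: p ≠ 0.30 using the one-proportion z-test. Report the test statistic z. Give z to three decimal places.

Sample proportion p̂ = 866/2421 = 0.35770.
Null standard error: √(0.30·0.70/2421) = √0.000086741 = 0.009313.
z = (0.35770 − 0.30)/0.009313 = 0.05770/0.009313 = 6.196.

z = 6.196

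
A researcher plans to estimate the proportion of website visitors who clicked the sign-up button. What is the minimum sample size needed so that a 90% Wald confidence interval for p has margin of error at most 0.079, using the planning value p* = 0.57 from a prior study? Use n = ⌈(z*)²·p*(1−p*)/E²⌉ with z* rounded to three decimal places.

n = 107

The 90% critical value is z* = 1.645.
p*(1−p*) = 0.57·0.43 = 0.2451.
Required n before rounding: 2.706025 × 0.2451 / 0.079² = 106.273.
⌈106.273⌉ = 107.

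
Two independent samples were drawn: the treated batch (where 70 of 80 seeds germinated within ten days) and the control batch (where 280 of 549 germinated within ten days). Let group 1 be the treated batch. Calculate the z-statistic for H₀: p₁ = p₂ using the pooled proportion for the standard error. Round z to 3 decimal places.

Sample proportions: p̂₁ = 70/80 = 0.87500 and p̂₂ = 280/549 = 0.51002.
Pooling: p̂ = 350/629 = 0.55644.
SE = √[p̂(1−p̂)(1/n₁+1/n₂)] = √[0.55644·0.44356·(1/80+1/549)] ≈ 0.059454.
z = 0.36498/0.059454 = 6.139.

z = 6.139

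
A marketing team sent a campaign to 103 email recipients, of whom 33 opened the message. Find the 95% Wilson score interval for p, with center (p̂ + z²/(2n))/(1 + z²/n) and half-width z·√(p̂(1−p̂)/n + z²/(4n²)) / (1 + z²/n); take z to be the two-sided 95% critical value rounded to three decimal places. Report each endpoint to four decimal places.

(0.2381, 0.4156)

Here p̂ = 33/103 = 0.32039 and z = 1.960 (z² = 3.841600).
1 + z²/n = 1.037297.
Adjusted center: (0.32039 + z²/(2n))/1.037297 = 0.32685.
Radicand: p̂(1−p̂)/n + z²/(4n²) = 0.002113977 + 0.000090527 = 0.002204504.
Half-width = 1.960·√0.002204504/1.037297 = 0.08872.
CI: 0.32685 ± 0.08872 = (0.2381, 0.4156).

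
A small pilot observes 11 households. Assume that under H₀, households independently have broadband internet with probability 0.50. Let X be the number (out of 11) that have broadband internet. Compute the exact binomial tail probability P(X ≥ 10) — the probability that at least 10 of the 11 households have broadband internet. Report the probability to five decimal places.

X is binomial with n = 11 and p = 0.50.
P(X ≥ 10) = C(11,10)·0.50^10·0.50^1 + C(11,11)·0.50^11·0.50^0.
= 0.005371 + 0.000488 = 0.00586.

P = 0.00586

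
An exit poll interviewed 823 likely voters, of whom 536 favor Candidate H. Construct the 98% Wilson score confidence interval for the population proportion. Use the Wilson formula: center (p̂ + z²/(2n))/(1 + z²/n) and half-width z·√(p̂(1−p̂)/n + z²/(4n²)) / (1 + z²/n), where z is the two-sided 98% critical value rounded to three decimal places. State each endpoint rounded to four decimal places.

Here p̂ = 536/823 = 0.65128 and z = 2.326 (z² = 5.410276).
Denominator 1 + z²/n = 1 + 5.410276/823 = 1.006574.
Center = (0.65128 + 0.003287)/1.006574 = 0.65029.
Radicand: p̂(1−p̂)/n + z²/(4n²) = 0.000275961 + 0.000001997 = 0.000277958.
Half-width = z·√(radicand)/denom = 2.326·0.016672/1.006574 = 0.03853.
Interval: 0.65029 ± 0.03853 → (0.6118, 0.6888).

(0.6118, 0.6888)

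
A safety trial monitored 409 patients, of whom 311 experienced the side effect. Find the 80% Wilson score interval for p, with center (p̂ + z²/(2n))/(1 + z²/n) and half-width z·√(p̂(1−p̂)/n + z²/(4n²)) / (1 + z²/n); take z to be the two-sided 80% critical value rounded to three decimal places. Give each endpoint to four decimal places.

Here p̂ = 311/409 = 0.76039 and z = 1.282 (z² = 1.643524).
1 + z²/n = 1.004018.
Center = (0.76039 + 0.002009)/1.004018 = 0.75935.
Radicand: p̂(1−p̂)/n + z²/(4n²) = 0.000445468 + 0.000002456 = 0.000447924.
Half-width = 1.282·√0.000447924/1.004018 = 0.02702.
Interval: 0.75935 ± 0.02702 → (0.7323, 0.7864).

(0.7323, 0.7864)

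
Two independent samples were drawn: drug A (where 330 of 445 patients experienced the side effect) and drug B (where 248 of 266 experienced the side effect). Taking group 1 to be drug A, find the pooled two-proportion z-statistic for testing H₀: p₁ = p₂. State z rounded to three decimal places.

Sample proportions: p̂₁ = 330/445 = 0.74157 and p̂₂ = 248/266 = 0.93233.
Pooling: p̂ = 578/711 = 0.81294.
Pooled SE = √[0.1520689·0.00600659] ≈ 0.030223.
z = (p̂₁ − p̂₂)/SE = (0.74157 − 0.93233)/0.030223 = -0.19076/0.030223 = -6.312.

z = -6.312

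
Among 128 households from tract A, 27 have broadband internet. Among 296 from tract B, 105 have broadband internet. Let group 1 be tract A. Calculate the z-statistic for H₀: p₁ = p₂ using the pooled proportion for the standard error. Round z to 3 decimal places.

z = -2.936

Sample proportions: p̂₁ = 27/128 = 0.21094 and p̂₂ = 105/296 = 0.35473.
Pooling: p̂ = 132/424 = 0.31132.
SE = √[p̂(1−p̂)(1/n₁+1/n₂)] = √[0.31132·0.68868·(1/128+1/296)] ≈ 0.048983.
z = -0.14379/0.048983 = -2.936.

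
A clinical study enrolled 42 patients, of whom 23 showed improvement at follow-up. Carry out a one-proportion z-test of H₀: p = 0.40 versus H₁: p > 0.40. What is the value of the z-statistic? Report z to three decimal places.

p̂ = 23/42 = 0.54762.
SE₀ = √(0.40·0.60/42) = 0.075593.
z = (0.54762 − 0.40)/0.075593 = 0.14762/0.075593 = 1.953.

z = 1.953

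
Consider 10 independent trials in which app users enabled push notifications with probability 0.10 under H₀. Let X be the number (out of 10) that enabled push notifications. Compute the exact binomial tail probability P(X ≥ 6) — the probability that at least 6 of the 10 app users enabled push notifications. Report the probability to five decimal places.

X ~ Binomial(n=10, p=0.10).
P(X ≥ 6) = Σ_{j=6}^{10} C(10,j)·0.10^j·0.90^{10−j}.
= 0.000138 + 0.000009 + 0.000000 + 0.000000 + 0.000000 = 0.00015.

P = 0.00015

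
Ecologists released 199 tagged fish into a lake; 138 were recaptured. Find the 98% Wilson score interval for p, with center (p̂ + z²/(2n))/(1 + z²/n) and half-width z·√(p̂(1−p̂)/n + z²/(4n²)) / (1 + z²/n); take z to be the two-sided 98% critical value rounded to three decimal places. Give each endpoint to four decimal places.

p̂ = 138/199 = 0.69347; z = 2.326, so z² = 5.410276.
Denominator 1 + z²/n = 1 + 5.410276/199 = 1.027187.
Center = (0.69347 + 0.013594)/1.027187 = 0.68835.
Radicand: p̂(1−p̂)/n + z²/(4n²) = 0.001068193 + 0.000034155 = 0.001102348.
Half-width = 2.326·√0.001102348/1.027187 = 0.07518.
Interval: 0.68835 ± 0.07518 → (0.6132, 0.7635).

(0.6132, 0.7635)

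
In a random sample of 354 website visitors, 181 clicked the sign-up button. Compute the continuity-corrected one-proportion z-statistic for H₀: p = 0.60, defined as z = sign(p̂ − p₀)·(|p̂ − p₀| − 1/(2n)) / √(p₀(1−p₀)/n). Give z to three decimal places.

z = -3.352

p̂ = 181/354 = 0.51130. p̂ − p₀ = -0.088701.
Continuity correction 1/(2n) = 1/708 = 0.001412.
Corrected numerator: |-0.088701| − 0.001412 = 0.087289.
SE₀ = √(0.60·0.40/354) = 0.026038.
z = (−)0.087289/0.026038 = -3.352.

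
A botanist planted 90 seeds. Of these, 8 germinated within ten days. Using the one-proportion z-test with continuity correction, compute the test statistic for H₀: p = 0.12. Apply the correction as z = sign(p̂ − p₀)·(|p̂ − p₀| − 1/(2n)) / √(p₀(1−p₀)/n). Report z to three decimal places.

With x = 8 successes in n = 90, p̂ = 0.08889. p̂ − p₀ = -0.031111.
Continuity correction 1/(2n) = 1/180 = 0.005556.
Corrected numerator: |-0.031111| − 0.005556 = 0.025555.
Null standard error: √(0.12·0.88/90) = √0.001173333 = 0.034254.
z = (−)0.025555/0.034254 = -0.746.

z = -0.746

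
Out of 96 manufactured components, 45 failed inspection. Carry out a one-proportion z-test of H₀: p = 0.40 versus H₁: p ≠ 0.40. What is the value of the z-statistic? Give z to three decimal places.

z = 1.375

Sample proportion p̂ = 45/96 = 0.46875.
Null standard error: √(0.40·0.60/96) = √0.002500000 = 0.050000.
z = (p̂ − p₀)/SE = (0.46875 − 0.40)/0.050000 = 1.375.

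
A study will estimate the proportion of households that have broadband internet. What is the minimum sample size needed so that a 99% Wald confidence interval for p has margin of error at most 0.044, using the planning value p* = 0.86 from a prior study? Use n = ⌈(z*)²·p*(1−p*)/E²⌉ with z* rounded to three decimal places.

n = 413

The 99% critical value is z* = 2.576.
p*(1−p*) = 0.1204.
(z*)²·p*(1−p*)/E² = 6.635776·0.1204/0.001936 = 412.679.
⌈412.679⌉ = 413.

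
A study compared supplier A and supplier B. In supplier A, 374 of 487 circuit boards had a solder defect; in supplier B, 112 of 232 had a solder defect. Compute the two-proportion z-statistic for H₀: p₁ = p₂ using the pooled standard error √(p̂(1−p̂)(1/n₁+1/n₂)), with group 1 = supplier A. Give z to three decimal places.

z = 7.639

p̂₁ = 374/487 = 0.76797, p̂₂ = 112/232 = 0.48276.
Pooled p̂ = (374+112)/(487+232) = 486/719 = 0.67594.
Pooled SE = √[0.2190455·0.00636373] ≈ 0.037336.
z = (p̂₁ − p̂₂)/SE = (0.76797 − 0.48276)/0.037336 = 0.28521/0.037336 = 7.639.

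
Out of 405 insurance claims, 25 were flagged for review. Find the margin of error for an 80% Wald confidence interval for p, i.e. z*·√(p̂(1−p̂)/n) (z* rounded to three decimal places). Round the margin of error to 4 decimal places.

With x = 25 successes in n = 405, p̂ = 0.06173.
Standard error of p̂: √(0.057918/405) = √0.000143007 = 0.011959.
z* = 1.282 at the 80% level.
Margin of error = z*·SE = 1.282 × 0.011959 = 0.0153.

ME = 0.0153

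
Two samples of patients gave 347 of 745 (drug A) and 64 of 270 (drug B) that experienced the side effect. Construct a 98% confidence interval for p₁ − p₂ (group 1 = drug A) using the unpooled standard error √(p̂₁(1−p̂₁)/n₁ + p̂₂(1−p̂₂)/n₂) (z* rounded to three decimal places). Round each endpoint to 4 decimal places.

p̂₁ = 0.46577, p̂₂ = 0.23704, so the observed difference is 0.22873.
SE = √(0.000333998 + 0.000669817) = √0.001003815 = 0.031683.
z* = 2.326 at the 98% level. Margin = 2.326·0.031683 = 0.07369.
So the interval runs from 0.1550 to 0.3024.

(0.1550, 0.3024)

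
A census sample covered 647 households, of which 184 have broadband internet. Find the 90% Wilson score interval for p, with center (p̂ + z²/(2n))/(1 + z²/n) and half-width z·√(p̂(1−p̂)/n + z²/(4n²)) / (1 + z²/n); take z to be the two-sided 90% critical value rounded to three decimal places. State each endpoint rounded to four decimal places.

(0.2562, 0.3144)

Here p̂ = 184/647 = 0.28439 and z = 1.645 (z² = 2.706025).
1 + z²/n = 1.004182.
Adjusted center: (0.28439 + z²/(2n))/1.004182 = 0.28529.
Radicand: p̂(1−p̂)/n + z²/(4n²) = 0.000314547 + 0.000001616 = 0.000316163.
Half-width = 1.645·√0.000316163/1.004182 = 0.02913.
Interval: 0.28529 ± 0.02913 → (0.2562, 0.3144).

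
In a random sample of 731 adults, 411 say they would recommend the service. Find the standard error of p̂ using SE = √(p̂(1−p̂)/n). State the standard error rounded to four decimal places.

p̂ = 411/731 = 0.56224.
p̂(1−p̂) = 0.56224·0.43776 = 0.246126.
SE = √(0.246126/731) = √0.000336698 = 0.0183.

SE = 0.0183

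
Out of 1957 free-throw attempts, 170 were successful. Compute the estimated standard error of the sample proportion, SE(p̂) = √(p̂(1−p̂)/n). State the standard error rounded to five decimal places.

Sample proportion p̂ = 170/1957 = 0.08687.
p̂(1−p̂) = 0.08687·0.91313 = 0.079324.
SE = √(0.079324/1957) = √0.000040533 = 0.00637.

SE = 0.00637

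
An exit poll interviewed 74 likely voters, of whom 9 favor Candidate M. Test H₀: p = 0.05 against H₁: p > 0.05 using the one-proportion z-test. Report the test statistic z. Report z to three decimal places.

z = 2.827

p̂ = 9/74 = 0.12162.
Under H₀, SE = √(p₀(1−p₀)/n) = √(0.05·0.95/74) = √0.000641892 = 0.025336.
z = (0.12162 − 0.05)/0.025336 = 0.07162/0.025336 = 2.827.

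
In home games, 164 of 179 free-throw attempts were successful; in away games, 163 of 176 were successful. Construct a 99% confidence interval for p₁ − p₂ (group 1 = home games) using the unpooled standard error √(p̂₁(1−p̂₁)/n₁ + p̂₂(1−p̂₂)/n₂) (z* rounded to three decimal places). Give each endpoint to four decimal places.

p̂₁ = 164/179 = 0.91620, p̂₂ = 163/176 = 0.92614; p̂₁ − p̂₂ = -0.00994.
Unpooled SE = √(p̂₁(1−p̂₁)/n₁ + p̂₂(1−p̂₂)/n₂) = √(0.000428920 + 0.000388681) = 0.028594.
For 99% confidence, z* = 2.576. Margin of error = 0.07366.
So the interval runs from -0.0836 to 0.0637.

(-0.0836, 0.0637)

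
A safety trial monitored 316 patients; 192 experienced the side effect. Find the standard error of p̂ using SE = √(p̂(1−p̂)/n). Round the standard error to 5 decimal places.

SE = 0.02747

The sample proportion is 192/316 = 0.60759.
p̂(1−p̂) = 0.60759·0.39241 = 0.238424.
SE = √(0.238424/316) = √0.000754506 = 0.02747.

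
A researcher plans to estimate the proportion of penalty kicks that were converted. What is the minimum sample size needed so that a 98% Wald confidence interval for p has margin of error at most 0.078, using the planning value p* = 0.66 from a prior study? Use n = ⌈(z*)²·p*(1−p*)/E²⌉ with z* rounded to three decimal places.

n = 200

z* = 2.326 at the 98% level.
p*(1−p*) = 0.66·0.34 = 0.2244.
(z*)²·p*(1−p*)/E² = 5.410276·0.2244/0.006084 = 199.551.
Rounding up, n = 200.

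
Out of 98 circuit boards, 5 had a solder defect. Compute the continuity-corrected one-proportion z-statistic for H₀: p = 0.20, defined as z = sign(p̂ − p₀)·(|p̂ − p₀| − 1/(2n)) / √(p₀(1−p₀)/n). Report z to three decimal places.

z = -3.561

Sample proportion p̂ = 5/98 = 0.05102. p̂ − p₀ = -0.148980.
1/(2n) = 0.005102.
Corrected numerator: |-0.148980| − 0.005102 = 0.143878.
SE₀ = √(0.20·0.80/98) = 0.040406.
z = (−)0.143878/0.040406 = -3.561.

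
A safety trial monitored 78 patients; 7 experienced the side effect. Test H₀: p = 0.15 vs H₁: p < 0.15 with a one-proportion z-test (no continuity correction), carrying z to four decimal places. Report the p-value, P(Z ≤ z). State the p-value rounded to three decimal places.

The sample proportion is 7/78 = 0.08974.
Under H₀, SE = √(p₀(1−p₀)/n) = √(0.15·0.85/78) = √0.001634615 = 0.040430.
z = (p̂ − p₀)/SE = (7/78 − 0.15)/0.040430 ≈ -1.4904.
p-value = P(Z ≤ z) with z = -1.4904 → 0.068.

p-value = 0.068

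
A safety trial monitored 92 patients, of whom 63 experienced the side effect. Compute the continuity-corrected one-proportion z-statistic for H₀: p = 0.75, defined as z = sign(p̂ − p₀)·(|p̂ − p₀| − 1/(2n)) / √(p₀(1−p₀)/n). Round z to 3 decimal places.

Sample proportion p̂ = 63/92 = 0.68478. p̂ − p₀ = -0.065217.
1/(2n) = 0.005435.
Corrected numerator: |-0.065217| − 0.005435 = 0.059782.
Under H₀, SE = √(p₀(1−p₀)/n) = √(0.75·0.25/92) = √0.002038043 = 0.045145.
z = (−)0.059782/0.045145 = -1.324.

z = -1.324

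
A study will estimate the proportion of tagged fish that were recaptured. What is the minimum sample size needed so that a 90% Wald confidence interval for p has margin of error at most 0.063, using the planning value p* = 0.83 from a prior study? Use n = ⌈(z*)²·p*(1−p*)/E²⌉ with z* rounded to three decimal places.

n = 97

z* = 1.645 at the 90% level.
p*(1−p*) = 0.83·0.17 = 0.1411.
Required n before rounding: 2.706025 × 0.1411 / 0.063² = 96.201.
⌈96.201⌉ = 97.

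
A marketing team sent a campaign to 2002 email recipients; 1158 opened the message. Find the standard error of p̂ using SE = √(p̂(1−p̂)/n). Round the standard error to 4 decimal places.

With x = 1158 successes in n = 2002, p̂ = 0.57842.
p̂(1−p̂) = 0.57842·0.42158 = 0.243850.
Dividing by n and taking the root: √0.000121803 = 0.0110.

SE = 0.0110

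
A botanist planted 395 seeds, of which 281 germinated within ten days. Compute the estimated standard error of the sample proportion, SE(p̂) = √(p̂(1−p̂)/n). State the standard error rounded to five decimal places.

SE = 0.02280

p̂ = 281/395 = 0.71139.
p̂(1−p̂) = 0.205314.
SE = √(0.205314/395) = √0.000519782 = 0.02280.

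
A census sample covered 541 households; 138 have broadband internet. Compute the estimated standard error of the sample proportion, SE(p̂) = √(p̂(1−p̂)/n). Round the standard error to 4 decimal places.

SE = 0.0187

With x = 138 successes in n = 541, p̂ = 0.25508.
p̂(1−p̂) = 0.25508·0.74492 = 0.190014.
SE = √(0.190014/541) = 0.0187.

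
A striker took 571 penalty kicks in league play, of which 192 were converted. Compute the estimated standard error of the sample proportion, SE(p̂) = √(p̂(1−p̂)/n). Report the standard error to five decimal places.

With x = 192 successes in n = 571, p̂ = 0.33625.
p̂(1−p̂) = 0.33625·0.66375 = 0.223186.
SE = √(0.223186/571) = √0.000390869 = 0.01977.

SE = 0.01977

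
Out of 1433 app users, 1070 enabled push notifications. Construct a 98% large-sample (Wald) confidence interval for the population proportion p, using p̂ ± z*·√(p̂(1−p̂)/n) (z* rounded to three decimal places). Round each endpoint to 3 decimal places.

p̂ = 1070/1433 = 0.74669.
Standard error of p̂: √(0.189146/1433) = √0.000131993 = 0.011489.
The 98% critical value is z* = 2.326.
Margin of error: 2.326 × 0.011489 = 0.02672.
CI: 0.74669 ± 0.02672 = (0.720, 0.773).

(0.720, 0.773)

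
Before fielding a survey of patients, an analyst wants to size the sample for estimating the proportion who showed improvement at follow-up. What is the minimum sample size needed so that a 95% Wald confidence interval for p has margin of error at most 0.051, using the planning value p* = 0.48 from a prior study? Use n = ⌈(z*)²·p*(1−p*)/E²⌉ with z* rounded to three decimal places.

z* = 1.960 at the 95% level.
p*(1−p*) = 0.48·0.52 = 0.2496.
Required n before rounding: 3.841600 × 0.2496 / 0.051² = 368.652.
⌈368.652⌉ = 369.

n = 369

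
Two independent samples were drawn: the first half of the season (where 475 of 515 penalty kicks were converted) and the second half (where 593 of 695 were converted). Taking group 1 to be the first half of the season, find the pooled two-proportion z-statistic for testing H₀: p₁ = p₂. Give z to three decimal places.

z = 3.692

Sample proportions: p̂₁ = 475/515 = 0.92233 and p̂₂ = 593/695 = 0.85324.
Pooling: p̂ = 1068/1210 = 0.88264.
SE = √[p̂(1−p̂)(1/n₁+1/n₂)] = √[0.88264·0.11736·(1/515+1/695)] ≈ 0.018713.
z = 0.06909/0.018713 = 3.692.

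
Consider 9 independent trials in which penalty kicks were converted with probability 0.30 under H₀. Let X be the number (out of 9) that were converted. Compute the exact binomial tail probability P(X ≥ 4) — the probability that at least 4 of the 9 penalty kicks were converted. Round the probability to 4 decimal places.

X is binomial with n = 9 and p = 0.30.
P(X ≥ 4) = Σ_{j=4}^{9} C(9,j)·0.30^j·0.70^{9−j}.
= 0.171532 + 0.073514 + 0.021004 + 0.003858 + 0.000413 + 0.000020 = 0.2703.

P = 0.2703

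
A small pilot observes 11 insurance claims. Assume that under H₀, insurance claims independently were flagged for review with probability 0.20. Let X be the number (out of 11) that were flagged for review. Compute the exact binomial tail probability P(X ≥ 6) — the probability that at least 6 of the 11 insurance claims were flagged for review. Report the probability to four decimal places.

X is binomial with n = 11 and p = 0.20.
P(X ≥ 6) = Σ_{j=6}^{11} C(11,j)·0.20^j·0.80^{11−j}.
= 0.009689 + 0.001730 + 0.000216 + 0.000018 + 0.000001 + 0.000000 = 0.0117.

P = 0.0117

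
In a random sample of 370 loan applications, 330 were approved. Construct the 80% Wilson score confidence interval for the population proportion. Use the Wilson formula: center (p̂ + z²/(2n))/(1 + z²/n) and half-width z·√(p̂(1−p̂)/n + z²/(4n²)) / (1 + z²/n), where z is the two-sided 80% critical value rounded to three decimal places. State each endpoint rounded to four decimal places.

(0.8694, 0.9109)

p̂ = 330/370 = 0.89189; z = 1.282, so z² = 1.643524.
Denominator 1 + z²/n = 1 + 1.643524/370 = 1.004442.
Adjusted center: (0.89189 + z²/(2n))/1.004442 = 0.89016.
Radicand: p̂(1−p̂)/n + z²/(4n²) = 0.000260597 + 0.000003001 = 0.000263598.
Half-width = z·√(radicand)/denom = 1.282·0.016236/1.004442 = 0.02072.
Interval: 0.89016 ± 0.02072 → (0.8694, 0.9109).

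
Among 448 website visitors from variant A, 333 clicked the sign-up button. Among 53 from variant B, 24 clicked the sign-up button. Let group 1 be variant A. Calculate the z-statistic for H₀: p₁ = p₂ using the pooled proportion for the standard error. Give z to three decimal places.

z = 4.419

Sample proportions: p̂₁ = 333/448 = 0.74330 and p̂₂ = 24/53 = 0.45283.
Pooled p̂ = (333+24)/(448+53) = 357/501 = 0.71257.
Pooled SE = √[0.2048119·0.02110007] ≈ 0.065738.
z = 0.29047/0.065738 = 4.419.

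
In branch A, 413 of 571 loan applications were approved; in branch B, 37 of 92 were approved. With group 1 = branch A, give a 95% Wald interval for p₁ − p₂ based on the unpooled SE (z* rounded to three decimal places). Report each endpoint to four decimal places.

(0.2144, 0.4278)

p̂₁ = 0.72329, p̂₂ = 0.40217, so the observed difference is 0.32112.
SE = √(0.000350509 + 0.002613370) = √0.002963879 = 0.054442.
z* = 1.960 at the 95% level. Margin = 1.960·0.054442 = 0.10671.
CI: 0.32112 ± 0.10671 = (0.2144, 0.4278).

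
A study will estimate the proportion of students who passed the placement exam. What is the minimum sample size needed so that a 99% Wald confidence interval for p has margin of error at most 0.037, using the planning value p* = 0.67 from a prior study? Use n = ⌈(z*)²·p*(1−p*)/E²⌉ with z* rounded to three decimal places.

n = 1072

The 99% critical value is z* = 2.576.
p*(1−p*) = 0.2211.
(z*)²·p*(1−p*)/E² = 6.635776·0.2211/0.001369 = 1071.709.
⌈1071.709⌉ = 1072.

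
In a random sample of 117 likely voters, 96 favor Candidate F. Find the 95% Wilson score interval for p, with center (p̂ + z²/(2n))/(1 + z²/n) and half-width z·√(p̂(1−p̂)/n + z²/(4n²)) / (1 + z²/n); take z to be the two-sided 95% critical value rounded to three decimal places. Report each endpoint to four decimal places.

(0.7411, 0.8795)

Here p̂ = 96/117 = 0.82051 and z = 1.960 (z² = 3.841600).
1 + z²/n = 1.032834.
Center = (0.82051 + 0.016417)/1.032834 = 0.81032.
Radicand: p̂(1−p̂)/n + z²/(4n²) = 0.001258731 + 0.000070159 = 0.001328890.
Half-width = 1.960·√0.001328890/1.032834 = 0.06918.
So the interval runs from 0.7411 to 0.8795.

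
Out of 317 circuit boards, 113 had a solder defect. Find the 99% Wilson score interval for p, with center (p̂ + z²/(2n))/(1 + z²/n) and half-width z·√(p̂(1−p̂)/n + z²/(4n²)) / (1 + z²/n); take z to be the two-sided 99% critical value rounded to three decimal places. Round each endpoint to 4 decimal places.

p̂ = 113/317 = 0.35647; z = 2.576, so z² = 6.635776.
1 + z²/n = 1.020933.
Adjusted center: (0.35647 + z²/(2n))/1.020933 = 0.35941.
Radicand: p̂(1−p̂)/n + z²/(4n²) = 0.000723654 + 0.000016509 = 0.000740163.
Half-width = z·√(radicand)/denom = 2.576·0.027206/1.020933 = 0.06865.
CI: 0.35941 ± 0.06865 = (0.2908, 0.4281).

(0.2908, 0.4281)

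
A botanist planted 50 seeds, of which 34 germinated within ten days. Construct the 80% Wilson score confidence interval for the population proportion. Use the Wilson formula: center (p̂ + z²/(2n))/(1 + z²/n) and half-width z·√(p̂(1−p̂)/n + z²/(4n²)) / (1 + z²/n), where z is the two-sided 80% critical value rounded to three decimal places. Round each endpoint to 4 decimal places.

p̂ = 34/50 = 0.68000; z = 1.282, so z² = 1.643524.
1 + z²/n = 1.032870.
Adjusted center: (0.68000 + z²/(2n))/1.032870 = 0.67427.
Radicand: p̂(1−p̂)/n + z²/(4n²) = 0.004352000 + 0.000164352 = 0.004516352.
Half-width = 1.282·√0.004516352/1.032870 = 0.08341.
Interval: 0.67427 ± 0.08341 → (0.5909, 0.7577).

(0.5909, 0.7577)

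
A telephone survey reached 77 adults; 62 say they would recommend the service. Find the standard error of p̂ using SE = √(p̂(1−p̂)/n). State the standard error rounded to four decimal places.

Sample proportion p̂ = 62/77 = 0.80519.
p̂(1−p̂) = 0.80519·0.19481 = 0.156859.
Dividing by n and taking the root: √0.002037130 = 0.0451.

SE = 0.0451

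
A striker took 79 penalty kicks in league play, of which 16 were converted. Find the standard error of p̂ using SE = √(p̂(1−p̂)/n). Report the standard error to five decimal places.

Sample proportion p̂ = 16/79 = 0.20253.
p̂(1−p̂) = 0.20253·0.79747 = 0.161512.
Dividing by n and taking the root: √0.002044456 = 0.04522.

SE = 0.04522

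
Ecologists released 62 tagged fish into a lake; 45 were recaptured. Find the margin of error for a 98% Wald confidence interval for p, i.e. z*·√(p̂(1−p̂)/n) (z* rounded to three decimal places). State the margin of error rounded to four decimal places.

ME = 0.1318

With x = 45 successes in n = 62, p̂ = 0.72581.
Standard error of p̂: √(0.199011/62) = √0.003209862 = 0.056656.
For 98% confidence, z* = 2.326.
ME = 2.326·0.056656 = 0.1318.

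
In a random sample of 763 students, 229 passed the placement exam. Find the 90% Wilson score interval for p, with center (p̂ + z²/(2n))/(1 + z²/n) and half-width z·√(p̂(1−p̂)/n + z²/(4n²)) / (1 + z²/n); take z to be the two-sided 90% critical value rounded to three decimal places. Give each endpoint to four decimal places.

(0.2736, 0.3281)

Here p̂ = 229/763 = 0.30013 and z = 1.645 (z² = 2.706025).
1 + z²/n = 1.003547.
Center = (0.30013 + 0.001773)/1.003547 = 0.30084.
Radicand: p̂(1−p̂)/n + z²/(4n²) = 0.000275298 + 0.000001162 = 0.000276460.
Half-width = 1.645·√0.000276460/1.003547 = 0.02725.
So the interval runs from 0.2736 to 0.3281.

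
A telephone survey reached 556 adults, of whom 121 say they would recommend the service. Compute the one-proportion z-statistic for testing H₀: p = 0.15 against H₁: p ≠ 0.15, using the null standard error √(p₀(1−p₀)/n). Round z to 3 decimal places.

z = 4.466

With x = 121 successes in n = 556, p̂ = 0.21763.
Under H₀, SE = √(p₀(1−p₀)/n) = √(0.15·0.85/556) = √0.000229317 = 0.015143.
Test statistic: z = 0.06763/0.015143 = 4.466.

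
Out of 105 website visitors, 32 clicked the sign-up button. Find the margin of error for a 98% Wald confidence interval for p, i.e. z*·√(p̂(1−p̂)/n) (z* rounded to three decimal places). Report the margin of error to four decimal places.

The sample proportion is 32/105 = 0.30476.
Standard error of p̂: √(0.211882/105) = √0.002017925 = 0.044921.
For 98% confidence, z* = 2.326.
ME = 2.326·0.044921 = 0.1045.

ME = 0.1045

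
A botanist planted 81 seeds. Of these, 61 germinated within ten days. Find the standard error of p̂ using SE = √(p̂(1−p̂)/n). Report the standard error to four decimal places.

SE = 0.0479

p̂ = 61/81 = 0.75309.
p̂(1−p̂) = 0.75309·0.24691 = 0.185945.
Dividing by n and taking the root: √0.002295617 = 0.0479.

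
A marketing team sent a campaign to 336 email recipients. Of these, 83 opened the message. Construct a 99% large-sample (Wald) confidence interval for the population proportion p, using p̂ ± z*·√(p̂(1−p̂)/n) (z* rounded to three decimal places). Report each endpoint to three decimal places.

(0.186, 0.308)

The sample proportion is 83/336 = 0.24702.
SE(p̂) = √(0.24702·0.75298/336) = 0.023528.
z* = 2.576 at the 99% level.
Margin of error: 2.576 × 0.023528 = 0.06061.
CI: 0.24702 ± 0.06061 = (0.186, 0.308).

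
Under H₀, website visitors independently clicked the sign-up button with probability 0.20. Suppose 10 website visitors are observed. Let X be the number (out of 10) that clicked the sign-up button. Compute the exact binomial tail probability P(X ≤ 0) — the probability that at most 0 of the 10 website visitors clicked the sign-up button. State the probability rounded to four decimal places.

X ~ Binomial(n=10, p=0.20).
P(X ≤ 0) = C(10,0)·0.20^0·0.80^10.
= 0.107374 = 0.1074.

P = 0.1074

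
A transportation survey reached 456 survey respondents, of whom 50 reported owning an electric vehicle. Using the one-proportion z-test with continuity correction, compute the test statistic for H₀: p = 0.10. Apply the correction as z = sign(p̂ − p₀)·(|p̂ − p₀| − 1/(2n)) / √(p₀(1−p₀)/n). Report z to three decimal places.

z = 0.609

The sample proportion is 50/456 = 0.10965. p̂ − p₀ = 0.009649.
1/(2n) = 0.001096.
Corrected numerator: |0.009649| − 0.001096 = 0.008553.
SE₀ = √(0.10·0.90/456) = 0.014049.
z = +0.008553/0.014049 = 0.609.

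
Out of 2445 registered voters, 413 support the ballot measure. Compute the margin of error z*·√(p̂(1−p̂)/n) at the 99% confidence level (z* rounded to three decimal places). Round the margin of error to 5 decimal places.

With x = 413 successes in n = 2445, p̂ = 0.16892.
SE(p̂) = √(0.16892·0.83108/2445) = 0.007577.
z* = 2.576 at the 99% level.
ME = 2.576·0.007577 = 0.01952.

ME = 0.01952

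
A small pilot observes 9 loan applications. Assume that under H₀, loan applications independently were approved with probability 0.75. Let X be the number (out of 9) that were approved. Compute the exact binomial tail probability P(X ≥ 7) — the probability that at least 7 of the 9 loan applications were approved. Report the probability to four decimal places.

X is binomial with n = 9 and p = 0.75.
P(X ≥ 7) = C(9,7)·0.75^7·0.25^2 + C(9,8)·0.75^8·0.25^1 + C(9,9)·0.75^9·0.25^0.
= 0.300339 + 0.225254 + 0.075085 = 0.6007.

P = 0.6007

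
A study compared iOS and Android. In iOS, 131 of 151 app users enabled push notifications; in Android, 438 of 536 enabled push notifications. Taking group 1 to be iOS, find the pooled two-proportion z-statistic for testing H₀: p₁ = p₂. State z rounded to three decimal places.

z = 1.450

p̂₁ = 131/151 = 0.86755, p̂₂ = 438/536 = 0.81716.
Pooled p̂ = (131+438)/(151+536) = 569/687 = 0.82824.
SE = √[p̂(1−p̂)(1/n₁+1/n₂)] = √[0.82824·0.17176·(1/151+1/536)] ≈ 0.034749.
z = (p̂₁ − p̂₂)/SE = (0.86755 − 0.81716)/0.034749 = 0.05039/0.034749 = 1.450.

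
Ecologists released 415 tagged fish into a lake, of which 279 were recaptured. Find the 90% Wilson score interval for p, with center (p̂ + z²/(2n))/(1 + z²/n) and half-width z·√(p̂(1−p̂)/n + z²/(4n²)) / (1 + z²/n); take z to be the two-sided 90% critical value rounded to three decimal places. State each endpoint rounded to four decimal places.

(0.6334, 0.7090)

Here p̂ = 279/415 = 0.67229 and z = 1.645 (z² = 2.706025).
1 + z²/n = 1.006521.
Center = (0.67229 + 0.003260)/1.006521 = 0.67117.
Radicand: p̂(1−p̂)/n + z²/(4n²) = 0.000530883 + 0.000003928 = 0.000534811.
Half-width = 1.645·√0.000534811/1.006521 = 0.03780.
So the interval runs from 0.6334 to 0.7090.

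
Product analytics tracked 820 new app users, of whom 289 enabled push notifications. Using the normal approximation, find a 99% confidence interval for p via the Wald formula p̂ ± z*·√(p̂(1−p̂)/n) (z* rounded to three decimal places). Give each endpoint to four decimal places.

(0.3095, 0.3954)

p̂ = 289/820 = 0.35244.
SE(p̂) = √(0.35244·0.64756/820) = 0.016683.
z* = 2.576 at the 99% level.
Margin = 2.576·0.016683 = 0.04298.
Interval: 0.35244 ± 0.04298 → (0.3095, 0.3954).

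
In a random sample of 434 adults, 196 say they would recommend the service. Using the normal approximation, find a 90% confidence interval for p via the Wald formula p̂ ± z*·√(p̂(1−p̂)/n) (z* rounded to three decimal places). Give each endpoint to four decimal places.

Sample proportion p̂ = 196/434 = 0.45161.
SE = √(p̂(1−p̂)/n) = √(0.247659/434) = 0.023888.
z* = 1.645 at the 90% level.
Margin of error: 1.645 × 0.023888 = 0.03930.
So the interval runs from 0.4123 to 0.4909.

(0.4123, 0.4909)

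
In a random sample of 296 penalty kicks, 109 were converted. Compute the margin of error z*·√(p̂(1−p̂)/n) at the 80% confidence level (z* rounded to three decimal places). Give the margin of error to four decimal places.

ME = 0.0359

Sample proportion p̂ = 109/296 = 0.36824.
SE(p̂) = √(0.36824·0.63176/296) = 0.028035.
The 80% critical value is z* = 1.282.
ME = 1.282·0.028035 = 0.0359.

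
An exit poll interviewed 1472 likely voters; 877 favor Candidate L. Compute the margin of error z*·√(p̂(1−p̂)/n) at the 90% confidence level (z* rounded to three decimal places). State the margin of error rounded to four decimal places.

With x = 877 successes in n = 1472, p̂ = 0.59579.
SE(p̂) = √(0.59579·0.40421/1472) = 0.012791.
For 90% confidence, z* = 1.645.
Margin of error = z*·SE = 1.645 × 0.012791 = 0.0210.

ME = 0.0210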